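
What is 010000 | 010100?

OR: 1 when either bit is 1
  010000
| 010100
--------
  010100
Decimal: 16 | 20 = 20



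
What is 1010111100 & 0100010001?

AND: 1 only when both bits are 1
  1010111100
& 0100010001
------------
  0000010000
Decimal: 700 & 273 = 16



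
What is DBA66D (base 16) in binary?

Convert each hex digit to 4 bits:
  D = 1101
  B = 1011
  A = 1010
  6 = 0110
  6 = 0110
  D = 1101
Concatenate: 110110111010011001101101



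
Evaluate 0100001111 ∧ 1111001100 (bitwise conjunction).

AND: 1 only when both bits are 1
  0100001111
& 1111001100
------------
  0100001100
Decimal: 271 & 972 = 268



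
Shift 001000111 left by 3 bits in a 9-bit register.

Original: 001000111 (decimal 71)
Shift left by 3 positions
Append 3 zeros on the right and drop the 3 high bits that overflow the 9-bit width
Result: 000111000 (decimal 56)
Equivalent: 71 << 3 = 71 × 2^3 = 568, truncated to 9 bits = 56



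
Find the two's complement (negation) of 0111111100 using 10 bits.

Original: 0111111100
Step 1 - Invert all bits: 1000000011
Step 2 - Add 1: 1000000100
Verification: 0111111100 + 1000000100 = 10000000000; discarding the end carry (carry out of the top bit) leaves the 10-bit value 0000000000, as required for x + (-x)



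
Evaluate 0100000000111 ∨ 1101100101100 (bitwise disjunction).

OR: 1 when either bit is 1
  0100000000111
| 1101100101100
---------------
  1101100101111
Decimal: 2055 | 6956 = 6959



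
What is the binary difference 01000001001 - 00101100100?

Method 1 - Direct subtraction (column by column from the right: bit − bit − borrow-in; if negative, add 2 and borrow 1 from the next column):
borrow: 01111001000
        01000001001
-       00101100100
-------------------
        00010100101

Method 2 - Add two's complement:
Two's complement of 00101100100: invert → 11010011011, add 1 → 11010011100
  01000001001
+ 11010011100
-------------
 100010100101  (end carry out of the top bit = 1)
Discarding the end carry: 00010100101
Decimal check:
  01000001001 = 512 + 8 + 1 = 521
  00101100100 = 256 + 64 + 32 + 4 = 356
  521 - 356 = 165, and 00010100101 = 128 + 32 + 4 + 1 = 165 ✓



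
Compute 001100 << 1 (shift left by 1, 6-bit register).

Original: 001100 (decimal 12)
Shift left by 1 position
Append 1 zero on the right
Result: 011000 (decimal 24)
Equivalent: 12 << 1 = 12 × 2^1 = 24



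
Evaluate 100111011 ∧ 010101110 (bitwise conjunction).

AND: 1 only when both bits are 1
  100111011
& 010101110
-----------
  000101010
Decimal: 315 & 174 = 42



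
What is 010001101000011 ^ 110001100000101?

XOR: 1 when bits differ
  010001101000011
^ 110001100000101
-----------------
  100000001000110
Decimal: 9027 ^ 25349 = 16454



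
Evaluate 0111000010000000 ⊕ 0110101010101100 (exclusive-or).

XOR: 1 when bits differ
  0111000010000000
^ 0110101010101100
------------------
  0001101000101100
Decimal: 28800 ^ 27308 = 6700



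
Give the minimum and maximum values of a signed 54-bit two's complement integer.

For 54-bit two's complement:
Minimum: -2^53 = -9007199254740992
Maximum: 2^53 - 1 = 9007199254740991



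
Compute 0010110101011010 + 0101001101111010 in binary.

Add column by column from the right: bit + bit + carry-in; write the sum mod 2, carry 1 when the sum is 2 or 3.
carry:  1111111011110100
        0010110101011010
+       0101001101111010
------------------------
       01000000011010100
(the carry out of the leftmost column, 0, becomes the leading bit)
Decimal check:
  0010110101011010 = 8192 + 2048 + 1024 + 256 + 64 + 16 + 8 + 2 = 11610
  0101001101111010 = 16384 + 4096 + 512 + 256 + 64 + 32 + 16 + 8 + 2 = 21370
  11610 + 21370 = 32980, and 01000000011010100 = 32768 + 128 + 64 + 16 + 4 = 32980 ✓



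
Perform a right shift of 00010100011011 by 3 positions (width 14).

Original: 00010100011011 (decimal 1307)
Shift right by 3 positions
Drop the 3 low bits; fill with zeros on the left
Result: 00000010100011 (decimal 163)
Equivalent: 1307 >> 3 = 1307 ÷ 2^3 = 163



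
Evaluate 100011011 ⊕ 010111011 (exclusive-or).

XOR: 1 when bits differ
  100011011
^ 010111011
-----------
  110100000
Decimal: 283 ^ 187 = 416



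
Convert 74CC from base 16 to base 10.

Expand by place value (powers of 16):
Digit values: C = 12
74CC = 7 × 16^3 + 4 × 16^2 + 12 × 16^1 + 12 × 16^0
= 7 × 4096 + 4 × 256 + 12 × 16 + 12 × 1
= 28672 + 1024 + 192 + 12
= 29900



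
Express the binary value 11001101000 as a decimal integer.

Sum of powers of 2 for each 1-bit:
2^3 + 2^5 + 2^6 + 2^9 + 2^10
= 8 + 32 + 64 + 512 + 1024
= 1640



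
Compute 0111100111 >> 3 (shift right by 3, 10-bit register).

Original: 0111100111 (decimal 487)
Shift right by 3 positions
Drop the 3 low bits; fill with zeros on the left
Result: 0000111100 (decimal 60)
Equivalent: 487 >> 3 = 487 ÷ 2^3 = 60



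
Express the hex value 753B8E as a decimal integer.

Expand by place value (powers of 16):
Digit values: B = 11, E = 14
753B8E = 7 × 16^5 + 5 × 16^4 + 3 × 16^3 + 11 × 16^2 + 8 × 16^1 + 14 × 16^0
= 7 × 1048576 + 5 × 65536 + 3 × 4096 + 11 × 256 + 8 × 16 + 14 × 1
= 7340032 + 327680 + 12288 + 2816 + 128 + 14
= 7682958



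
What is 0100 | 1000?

OR: 1 when either bit is 1
  0100
| 1000
------
  1100
Decimal: 4 | 8 = 12



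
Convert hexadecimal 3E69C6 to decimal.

Expand by place value (powers of 16):
Digit values: E = 14, C = 12
3E69C6 = 3 × 16^5 + 14 × 16^4 + 6 × 16^3 + 9 × 16^2 + 12 × 16^1 + 6 × 16^0
= 3 × 1048576 + 14 × 65536 + 6 × 4096 + 9 × 256 + 12 × 16 + 6 × 1
= 3145728 + 917504 + 24576 + 2304 + 192 + 6
= 4090310



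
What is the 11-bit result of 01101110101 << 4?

Original: 01101110101 (decimal 885)
Shift left by 4 positions
Append 4 zeros on the right and drop the 4 high bits that overflow the 11-bit width
Result: 11101010000 (decimal 1872)
Equivalent: 885 << 4 = 885 × 2^4 = 14160, truncated to 11 bits = 1872



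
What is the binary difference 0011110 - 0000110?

Method 1 - Direct subtraction (column by column from the right: bit − bit − borrow-in; if negative, add 2 and borrow 1 from the next column):
borrow: 0000000
        0011110
-       0000110
---------------
        0011000

Method 2 - Add two's complement:
Two's complement of 0000110: invert → 1111001, add 1 → 1111010
  0011110
+ 1111010
---------
 10011000  (end carry out of the top bit = 1)
Discarding the end carry: 0011000
Decimal check:
  0011110 = 16 + 8 + 4 + 2 = 30
  0000110 = 4 + 2 = 6
  30 - 6 = 24, and 0011000 = 16 + 8 = 24 ✓



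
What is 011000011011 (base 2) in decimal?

Sum of powers of 2 for each 1-bit:
2^0 + 2^1 + 2^3 + 2^4 + 2^9 + 2^10
= 1 + 2 + 8 + 16 + 512 + 1024
= 1563



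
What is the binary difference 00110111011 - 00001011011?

Method 1 - Direct subtraction (column by column from the right: bit − bit − borrow-in; if negative, add 2 and borrow 1 from the next column):
borrow: 00010000000
        00110111011
-       00001011011
-------------------
        00101100000

Method 2 - Add two's complement:
Two's complement of 00001011011: invert → 11110100100, add 1 → 11110100101
  00110111011
+ 11110100101
-------------
 100101100000  (end carry out of the top bit = 1)
Discarding the end carry: 00101100000
Decimal check:
  00110111011 = 256 + 128 + 32 + 16 + 8 + 2 + 1 = 443
  00001011011 = 64 + 16 + 8 + 2 + 1 = 91
  443 - 91 = 352, and 00101100000 = 256 + 64 + 32 = 352 ✓



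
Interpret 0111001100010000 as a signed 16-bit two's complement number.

Binary: 0111001100010000
Sign bit: 0 (non-negative)
Read directly as an unsigned value:
0111001100010000 = 16384 + 8192 + 4096 + 512 + 256 + 16 = 29456
Value: 29456



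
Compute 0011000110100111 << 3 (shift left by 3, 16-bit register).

Original: 0011000110100111 (decimal 12711)
Shift left by 3 positions
Append 3 zeros on the right and drop the 3 high bits that overflow the 16-bit width
Result: 1000110100111000 (decimal 36152)
Equivalent: 12711 << 3 = 12711 × 2^3 = 101688, truncated to 16 bits = 36152



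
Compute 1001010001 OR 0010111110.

OR: 1 when either bit is 1
  1001010001
| 0010111110
------------
  1011111111
Decimal: 593 | 190 = 767



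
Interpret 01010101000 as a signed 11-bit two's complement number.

Binary: 01010101000
Sign bit: 0 (non-negative)
Read directly as an unsigned value:
01010101000 = 512 + 128 + 32 + 8 = 680
Value: 680



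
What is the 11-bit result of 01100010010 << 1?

Original: 01100010010 (decimal 786)
Shift left by 1 position
Append 1 zero on the right
Result: 11000100100 (decimal 1572)
Equivalent: 786 << 1 = 786 × 2^1 = 1572



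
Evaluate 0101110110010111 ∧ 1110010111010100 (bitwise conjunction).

AND: 1 only when both bits are 1
  0101110110010111
& 1110010111010100
------------------
  0100010110010100
Decimal: 23959 & 58836 = 17812



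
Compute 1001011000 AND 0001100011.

AND: 1 only when both bits are 1
  1001011000
& 0001100011
------------
  0001000000
Decimal: 600 & 99 = 64



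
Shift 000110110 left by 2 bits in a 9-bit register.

Original: 000110110 (decimal 54)
Shift left by 2 positions
Append 2 zeros on the right
Result: 011011000 (decimal 216)
Equivalent: 54 << 2 = 54 × 2^2 = 216



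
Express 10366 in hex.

Using repeated division by 16 (digits 10–15 are A–F):
10366 ÷ 16 = 647 remainder 14 (E)
647 ÷ 16 = 40 remainder 7
40 ÷ 16 = 2 remainder 8
2 ÷ 16 = 0 remainder 2
Reading remainders bottom to top: 287E



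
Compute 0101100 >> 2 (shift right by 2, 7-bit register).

Original: 0101100 (decimal 44)
Shift right by 2 positions
Drop the 2 low bits; fill with zeros on the left
Result: 0001011 (decimal 11)
Equivalent: 44 >> 2 = 44 ÷ 2^2 = 11



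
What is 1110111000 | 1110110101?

OR: 1 when either bit is 1
  1110111000
| 1110110101
------------
  1110111101
Decimal: 952 | 949 = 957



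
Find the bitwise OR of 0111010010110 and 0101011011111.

OR: 1 when either bit is 1
  0111010010110
| 0101011011111
---------------
  0111011011111
Decimal: 3734 | 2783 = 3807



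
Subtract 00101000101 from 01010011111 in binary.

Method 1 - Direct subtraction (column by column from the right: bit − bit − borrow-in; if negative, add 2 and borrow 1 from the next column):
borrow: 01010000000
        01010011111
-       00101000101
-------------------
        00101011010

Method 2 - Add two's complement:
Two's complement of 00101000101: invert → 11010111010, add 1 → 11010111011
  01010011111
+ 11010111011
-------------
 100101011010  (end carry out of the top bit = 1)
Discarding the end carry: 00101011010
Decimal check:
  01010011111 = 512 + 128 + 16 + 8 + 4 + 2 + 1 = 671
  00101000101 = 256 + 64 + 4 + 1 = 325
  671 - 325 = 346, and 00101011010 = 256 + 64 + 16 + 8 + 2 = 346 ✓



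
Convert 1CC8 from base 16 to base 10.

Expand by place value (powers of 16):
Digit values: C = 12
1CC8 = 1 × 16^3 + 12 × 16^2 + 12 × 16^1 + 8 × 16^0
= 1 × 4096 + 12 × 256 + 12 × 16 + 8 × 1
= 4096 + 3072 + 192 + 8
= 7368



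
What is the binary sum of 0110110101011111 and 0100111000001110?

Add column by column from the right: bit + bit + carry-in; write the sum mod 2, carry 1 when the sum is 2 or 3.
carry:  1001100000111100
        0110110101011111
+       0100111000001110
------------------------
       01011101101101101
(the carry out of the leftmost column, 0, becomes the leading bit)
Decimal check:
  0110110101011111 = 16384 + 8192 + 2048 + 1024 + 256 + 64 + 16 + 8 + 4 + 2 + 1 = 27999
  0100111000001110 = 16384 + 2048 + 1024 + 512 + 8 + 4 + 2 = 19982
  27999 + 19982 = 47981, and 01011101101101101 = 32768 + 8192 + 4096 + 2048 + 512 + 256 + 64 + 32 + 8 + 4 + 1 = 47981 ✓



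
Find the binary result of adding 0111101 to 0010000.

Add column by column from the right: bit + bit + carry-in; write the sum mod 2, carry 1 when the sum is 2 or 3.
carry:  1100000
        0111101
+       0010000
---------------
       01001101
(the carry out of the leftmost column, 0, becomes the leading bit)
Decimal check:
  0111101 = 32 + 16 + 8 + 4 + 1 = 61
  0010000 = 16
  61 + 16 = 77, and 01001101 = 64 + 8 + 4 + 1 = 77 ✓



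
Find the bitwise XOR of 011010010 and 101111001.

XOR: 1 when bits differ
  011010010
^ 101111001
-----------
  110101011
Decimal: 210 ^ 377 = 427



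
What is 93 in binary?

Using repeated division by 2:
93 ÷ 2 = 46 remainder 1
46 ÷ 2 = 23 remainder 0
23 ÷ 2 = 11 remainder 1
11 ÷ 2 = 5 remainder 1
5 ÷ 2 = 2 remainder 1
2 ÷ 2 = 1 remainder 0
1 ÷ 2 = 0 remainder 1
Reading remainders bottom to top: 1011101



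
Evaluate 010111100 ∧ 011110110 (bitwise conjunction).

AND: 1 only when both bits are 1
  010111100
& 011110110
-----------
  010110100
Decimal: 188 & 246 = 180



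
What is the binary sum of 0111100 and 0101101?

Add column by column from the right: bit + bit + carry-in; write the sum mod 2, carry 1 when the sum is 2 or 3.
carry:  1111000
        0111100
+       0101101
---------------
       01101001
(the carry out of the leftmost column, 0, becomes the leading bit)
Decimal check:
  0111100 = 32 + 16 + 8 + 4 = 60
  0101101 = 32 + 8 + 4 + 1 = 45
  60 + 45 = 105, and 01101001 = 64 + 32 + 8 + 1 = 105 ✓



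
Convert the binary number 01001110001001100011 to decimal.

Sum of powers of 2 for each 1-bit:
2^0 + 2^1 + 2^5 + 2^6 + 2^9 + 2^13 + 2^14 + 2^15 + 2^18
= 1 + 2 + 32 + 64 + 512 + 8192 + 16384 + 32768 + 262144
= 320099



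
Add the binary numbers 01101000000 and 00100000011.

Add column by column from the right: bit + bit + carry-in; write the sum mod 2, carry 1 when the sum is 2 or 3.
carry:  11000000000
        01101000000
+       00100000011
-------------------
       010001000011
(the carry out of the leftmost column, 0, becomes the leading bit)
Decimal check:
  01101000000 = 512 + 256 + 64 = 832
  00100000011 = 256 + 2 + 1 = 259
  832 + 259 = 1091, and 010001000011 = 1024 + 64 + 2 + 1 = 1091 ✓



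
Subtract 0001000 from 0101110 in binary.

Method 1 - Direct subtraction (column by column from the right: bit − bit − borrow-in; if negative, add 2 and borrow 1 from the next column):
borrow: 0000000
        0101110
-       0001000
---------------
        0100110

Method 2 - Add two's complement:
Two's complement of 0001000: invert → 1110111, add 1 → 1111000
  0101110
+ 1111000
---------
 10100110  (end carry out of the top bit = 1)
Discarding the end carry: 0100110
Decimal check:
  0101110 = 32 + 8 + 4 + 2 = 46
  0001000 = 8
  46 - 8 = 38, and 0100110 = 32 + 4 + 2 = 38 ✓



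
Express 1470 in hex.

Using repeated division by 16 (digits 10–15 are A–F):
1470 ÷ 16 = 91 remainder 14 (E)
91 ÷ 16 = 5 remainder 11 (B)
5 ÷ 16 = 0 remainder 5
Reading remainders bottom to top: 5BE



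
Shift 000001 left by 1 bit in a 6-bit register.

Original: 000001 (decimal 1)
Shift left by 1 position
Append 1 zero on the right
Result: 000010 (decimal 2)
Equivalent: 1 << 1 = 1 × 2^1 = 2



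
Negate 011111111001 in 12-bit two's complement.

Original: 011111111001
Step 1 - Invert all bits: 100000000110
Step 2 - Add 1: 100000000111
Verification: 011111111001 + 100000000111 = 1000000000000; discarding the end carry (carry out of the top bit) leaves the 12-bit value 000000000000, as required for x + (-x)



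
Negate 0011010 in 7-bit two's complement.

Original: 0011010
Step 1 - Invert all bits: 1100101
Step 2 - Add 1: 1100110
Verification: 0011010 + 1100110 = 10000000; discarding the end carry (carry out of the top bit) leaves the 7-bit value 0000000, as required for x + (-x)



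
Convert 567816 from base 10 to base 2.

Using repeated division by 2:
567816 ÷ 2 = 283908 remainder 0
283908 ÷ 2 = 141954 remainder 0
141954 ÷ 2 = 70977 remainder 0
70977 ÷ 2 = 35488 remainder 1
35488 ÷ 2 = 17744 remainder 0
17744 ÷ 2 = 8872 remainder 0
8872 ÷ 2 = 4436 remainder 0
4436 ÷ 2 = 2218 remainder 0
2218 ÷ 2 = 1109 remainder 0
1109 ÷ 2 = 554 remainder 1
554 ÷ 2 = 277 remainder 0
277 ÷ 2 = 138 remainder 1
138 ÷ 2 = 69 remainder 0
69 ÷ 2 = 34 remainder 1
34 ÷ 2 = 17 remainder 0
17 ÷ 2 = 8 remainder 1
8 ÷ 2 = 4 remainder 0
4 ÷ 2 = 2 remainder 0
2 ÷ 2 = 1 remainder 0
1 ÷ 2 = 0 remainder 1
Reading remainders bottom to top: 10001010101000001000



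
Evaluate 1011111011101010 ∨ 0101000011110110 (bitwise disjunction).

OR: 1 when either bit is 1
  1011111011101010
| 0101000011110110
------------------
  1111111011111110
Decimal: 48874 | 20726 = 65278



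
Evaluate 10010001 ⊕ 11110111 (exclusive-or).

XOR: 1 when bits differ
  10010001
^ 11110111
----------
  01100110
Decimal: 145 ^ 247 = 102



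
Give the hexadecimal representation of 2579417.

Using repeated division by 16 (digits 10–15 are A–F):
2579417 ÷ 16 = 161213 remainder 9
161213 ÷ 16 = 10075 remainder 13 (D)
10075 ÷ 16 = 629 remainder 11 (B)
629 ÷ 16 = 39 remainder 5
39 ÷ 16 = 2 remainder 7
2 ÷ 16 = 0 remainder 2
Reading remainders bottom to top: 275BD9



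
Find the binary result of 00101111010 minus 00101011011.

Method 1 - Direct subtraction (column by column from the right: bit − bit − borrow-in; if negative, add 2 and borrow 1 from the next column):
borrow: 00000111110
        00101111010
-       00101011011
-------------------
        00000011111

Method 2 - Add two's complement:
Two's complement of 00101011011: invert → 11010100100, add 1 → 11010100101
  00101111010
+ 11010100101
-------------
 100000011111  (end carry out of the top bit = 1)
Discarding the end carry: 00000011111
Decimal check:
  00101111010 = 256 + 64 + 32 + 16 + 8 + 2 = 378
  00101011011 = 256 + 64 + 16 + 8 + 2 + 1 = 347
  378 - 347 = 31, and 00000011111 = 16 + 8 + 4 + 2 + 1 = 31 ✓



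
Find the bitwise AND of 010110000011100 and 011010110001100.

AND: 1 only when both bits are 1
  010110000011100
& 011010110001100
-----------------
  010010000001100
Decimal: 11292 & 13708 = 9228



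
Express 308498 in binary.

Using repeated division by 2:
308498 ÷ 2 = 154249 remainder 0
154249 ÷ 2 = 77124 remainder 1
77124 ÷ 2 = 38562 remainder 0
38562 ÷ 2 = 19281 remainder 0
19281 ÷ 2 = 9640 remainder 1
9640 ÷ 2 = 4820 remainder 0
4820 ÷ 2 = 2410 remainder 0
2410 ÷ 2 = 1205 remainder 0
1205 ÷ 2 = 602 remainder 1
602 ÷ 2 = 301 remainder 0
301 ÷ 2 = 150 remainder 1
150 ÷ 2 = 75 remainder 0
75 ÷ 2 = 37 remainder 1
37 ÷ 2 = 18 remainder 1
18 ÷ 2 = 9 remainder 0
9 ÷ 2 = 4 remainder 1
4 ÷ 2 = 2 remainder 0
2 ÷ 2 = 1 remainder 0
1 ÷ 2 = 0 remainder 1
Reading remainders bottom to top: 1001011010100010010



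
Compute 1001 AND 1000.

AND: 1 only when both bits are 1
  1001
& 1000
------
  1000
Decimal: 9 & 8 = 8



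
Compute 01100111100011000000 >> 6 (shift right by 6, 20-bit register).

Original: 01100111100011000000 (decimal 424128)
Shift right by 6 positions
Drop the 6 low bits; fill with zeros on the left
Result: 00000001100111100011 (decimal 6627)
Equivalent: 424128 >> 6 = 424128 ÷ 2^6 = 6627



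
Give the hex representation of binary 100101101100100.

Group into 4-bit nibbles from right:
  0100 = 4
  1011 = B
  0110 = 6
  0100 = 4
Result: 4B64



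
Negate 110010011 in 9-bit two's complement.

Original (sign bit 1, negative): 110010011
Step 1 - Invert all bits: 001101100
Step 2 - Add 1: 001101101
Verification: 110010011 + 001101101 = 1000000000; discarding the end carry (carry out of the top bit) leaves the 9-bit value 000000000, as required for x + (-x)



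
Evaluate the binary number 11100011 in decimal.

Sum of powers of 2 for each 1-bit:
2^0 + 2^1 + 2^5 + 2^6 + 2^7
= 1 + 2 + 32 + 64 + 128
= 227



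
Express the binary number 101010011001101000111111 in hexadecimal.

Group into 4-bit nibbles from right:
  1010 = A
  1001 = 9
  1001 = 9
  1010 = A
  0011 = 3
  1111 = F
Result: A99A3F



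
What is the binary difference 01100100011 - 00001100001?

Method 1 - Direct subtraction (column by column from the right: bit − bit − borrow-in; if negative, add 2 and borrow 1 from the next column):
borrow: 00110000000
        01100100011
-       00001100001
-------------------
        01011000010

Method 2 - Add two's complement:
Two's complement of 00001100001: invert → 11110011110, add 1 → 11110011111
  01100100011
+ 11110011111
-------------
 101011000010  (end carry out of the top bit = 1)
Discarding the end carry: 01011000010
Decimal check:
  01100100011 = 512 + 256 + 32 + 2 + 1 = 803
  00001100001 = 64 + 32 + 1 = 97
  803 - 97 = 706, and 01011000010 = 512 + 128 + 64 + 2 = 706 ✓



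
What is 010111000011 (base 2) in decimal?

Sum of powers of 2 for each 1-bit:
2^0 + 2^1 + 2^6 + 2^7 + 2^8 + 2^10
= 1 + 2 + 64 + 128 + 256 + 1024
= 1475



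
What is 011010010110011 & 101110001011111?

AND: 1 only when both bits are 1
  011010010110011
& 101110001011111
-----------------
  001010000010011
Decimal: 13491 & 23647 = 5139



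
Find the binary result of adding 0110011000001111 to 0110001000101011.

Add column by column from the right: bit + bit + carry-in; write the sum mod 2, carry 1 when the sum is 2 or 3.
carry:  1100110000011110
        0110011000001111
+       0110001000101011
------------------------
       01100100000111010
(the carry out of the leftmost column, 0, becomes the leading bit)
Decimal check:
  0110011000001111 = 16384 + 8192 + 1024 + 512 + 8 + 4 + 2 + 1 = 26127
  0110001000101011 = 16384 + 8192 + 512 + 32 + 8 + 2 + 1 = 25131
  26127 + 25131 = 51258, and 01100100000111010 = 32768 + 16384 + 2048 + 32 + 16 + 8 + 2 = 51258 ✓



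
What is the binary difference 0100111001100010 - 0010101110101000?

Method 1 - Direct subtraction (column by column from the right: bit − bit − borrow-in; if negative, add 2 and borrow 1 from the next column):
borrow: 0100011101110000
        0100111001100010
-       0010101110101000
------------------------
        0010001010111010

Method 2 - Add two's complement:
Two's complement of 0010101110101000: invert → 1101010001010111, add 1 → 1101010001011000
  0100111001100010
+ 1101010001011000
------------------
 10010001010111010  (end carry out of the top bit = 1)
Discarding the end carry: 0010001010111010
Decimal check:
  0100111001100010 = 16384 + 2048 + 1024 + 512 + 64 + 32 + 2 = 20066
  0010101110101000 = 8192 + 2048 + 512 + 256 + 128 + 32 + 8 = 11176
  20066 - 11176 = 8890, and 0010001010111010 = 8192 + 512 + 128 + 32 + 16 + 8 + 2 = 8890 ✓



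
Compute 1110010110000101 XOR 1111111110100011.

XOR: 1 when bits differ
  1110010110000101
^ 1111111110100011
------------------
  0001101000100110
Decimal: 58757 ^ 65443 = 6694



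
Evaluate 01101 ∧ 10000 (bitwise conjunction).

AND: 1 only when both bits are 1
  01101
& 10000
-------
  00000
Decimal: 13 & 16 = 0



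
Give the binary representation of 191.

Using repeated division by 2:
191 ÷ 2 = 95 remainder 1
95 ÷ 2 = 47 remainder 1
47 ÷ 2 = 23 remainder 1
23 ÷ 2 = 11 remainder 1
11 ÷ 2 = 5 remainder 1
5 ÷ 2 = 2 remainder 1
2 ÷ 2 = 1 remainder 0
1 ÷ 2 = 0 remainder 1
Reading remainders bottom to top: 10111111



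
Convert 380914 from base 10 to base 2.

Using repeated division by 2:
380914 ÷ 2 = 190457 remainder 0
190457 ÷ 2 = 95228 remainder 1
95228 ÷ 2 = 47614 remainder 0
47614 ÷ 2 = 23807 remainder 0
23807 ÷ 2 = 11903 remainder 1
11903 ÷ 2 = 5951 remainder 1
5951 ÷ 2 = 2975 remainder 1
2975 ÷ 2 = 1487 remainder 1
1487 ÷ 2 = 743 remainder 1
743 ÷ 2 = 371 remainder 1
371 ÷ 2 = 185 remainder 1
185 ÷ 2 = 92 remainder 1
92 ÷ 2 = 46 remainder 0
46 ÷ 2 = 23 remainder 0
23 ÷ 2 = 11 remainder 1
11 ÷ 2 = 5 remainder 1
5 ÷ 2 = 2 remainder 1
2 ÷ 2 = 1 remainder 0
1 ÷ 2 = 0 remainder 1
Reading remainders bottom to top: 1011100111111110010



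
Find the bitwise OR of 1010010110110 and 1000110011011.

OR: 1 when either bit is 1
  1010010110110
| 1000110011011
---------------
  1010110111111
Decimal: 5302 | 4507 = 5567



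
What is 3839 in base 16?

Using repeated division by 16 (digits 10–15 are A–F):
3839 ÷ 16 = 239 remainder 15 (F)
239 ÷ 16 = 14 remainder 15 (F)
14 ÷ 16 = 0 remainder 14 (E)
Reading remainders bottom to top: EFF



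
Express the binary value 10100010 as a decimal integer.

Sum of powers of 2 for each 1-bit:
2^1 + 2^5 + 2^7
= 2 + 32 + 128
= 162



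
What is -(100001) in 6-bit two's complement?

Original (sign bit 1, negative): 100001
Step 1 - Invert all bits: 011110
Step 2 - Add 1: 011111
Verification: 100001 + 011111 = 1000000; discarding the end carry (carry out of the top bit) leaves the 6-bit value 000000, as required for x + (-x)



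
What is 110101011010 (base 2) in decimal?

Sum of powers of 2 for each 1-bit:
2^1 + 2^3 + 2^4 + 2^6 + 2^8 + 2^10 + 2^11
= 2 + 8 + 16 + 64 + 256 + 1024 + 2048
= 3418



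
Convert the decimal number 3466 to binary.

Using repeated division by 2:
3466 ÷ 2 = 1733 remainder 0
1733 ÷ 2 = 866 remainder 1
866 ÷ 2 = 433 remainder 0
433 ÷ 2 = 216 remainder 1
216 ÷ 2 = 108 remainder 0
108 ÷ 2 = 54 remainder 0
54 ÷ 2 = 27 remainder 0
27 ÷ 2 = 13 remainder 1
13 ÷ 2 = 6 remainder 1
6 ÷ 2 = 3 remainder 0
3 ÷ 2 = 1 remainder 1
1 ÷ 2 = 0 remainder 1
Reading remainders bottom to top: 110110001010



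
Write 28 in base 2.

Using repeated division by 2:
28 ÷ 2 = 14 remainder 0
14 ÷ 2 = 7 remainder 0
7 ÷ 2 = 3 remainder 1
3 ÷ 2 = 1 remainder 1
1 ÷ 2 = 0 remainder 1
Reading remainders bottom to top: 11100



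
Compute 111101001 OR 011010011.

OR: 1 when either bit is 1
  111101001
| 011010011
-----------
  111111011
Decimal: 489 | 211 = 507



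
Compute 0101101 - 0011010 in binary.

Method 1 - Direct subtraction (column by column from the right: bit − bit − borrow-in; if negative, add 2 and borrow 1 from the next column):
borrow: 0100100
        0101101
-       0011010
---------------
        0010011

Method 2 - Add two's complement:
Two's complement of 0011010: invert → 1100101, add 1 → 1100110
  0101101
+ 1100110
---------
 10010011  (end carry out of the top bit = 1)
Discarding the end carry: 0010011
Decimal check:
  0101101 = 32 + 8 + 4 + 1 = 45
  0011010 = 16 + 8 + 2 = 26
  45 - 26 = 19, and 0010011 = 16 + 2 + 1 = 19 ✓



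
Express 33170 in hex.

Using repeated division by 16 (digits 10–15 are A–F):
33170 ÷ 16 = 2073 remainder 2
2073 ÷ 16 = 129 remainder 9
129 ÷ 16 = 8 remainder 1
8 ÷ 16 = 0 remainder 8
Reading remainders bottom to top: 8192



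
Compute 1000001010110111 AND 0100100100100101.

AND: 1 only when both bits are 1
  1000001010110111
& 0100100100100101
------------------
  0000000000100101
Decimal: 33463 & 18725 = 37



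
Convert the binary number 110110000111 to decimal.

Sum of powers of 2 for each 1-bit:
2^0 + 2^1 + 2^2 + 2^7 + 2^8 + 2^10 + 2^11
= 1 + 2 + 4 + 128 + 256 + 1024 + 2048
= 3463



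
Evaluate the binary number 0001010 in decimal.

Sum of powers of 2 for each 1-bit:
2^1 + 2^3
= 2 + 8
= 10



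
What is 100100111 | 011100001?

OR: 1 when either bit is 1
  100100111
| 011100001
-----------
  111100111
Decimal: 295 | 225 = 487



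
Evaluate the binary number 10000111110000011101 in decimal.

Sum of powers of 2 for each 1-bit:
2^0 + 2^2 + 2^3 + 2^4 + 2^10 + 2^11 + 2^12 + 2^13 + 2^14 + 2^19
= 1 + 4 + 8 + 16 + 1024 + 2048 + 4096 + 8192 + 16384 + 524288
= 556061



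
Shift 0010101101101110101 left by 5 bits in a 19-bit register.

Original: 0010101101101110101 (decimal 88949)
Shift left by 5 positions
Append 5 zeros on the right and drop the 5 high bits that overflow the 19-bit width
Result: 0110110111010100000 (decimal 224928)
Equivalent: 88949 << 5 = 88949 × 2^5 = 2846368, truncated to 19 bits = 224928



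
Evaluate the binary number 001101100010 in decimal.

Sum of powers of 2 for each 1-bit:
2^1 + 2^5 + 2^6 + 2^8 + 2^9
= 2 + 32 + 64 + 256 + 512
= 866



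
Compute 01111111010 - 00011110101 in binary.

Method 1 - Direct subtraction (column by column from the right: bit − bit − borrow-in; if negative, add 2 and borrow 1 from the next column):
borrow: 00000001010
        01111111010
-       00011110101
-------------------
        01100000101

Method 2 - Add two's complement:
Two's complement of 00011110101: invert → 11100001010, add 1 → 11100001011
  01111111010
+ 11100001011
-------------
 101100000101  (end carry out of the top bit = 1)
Discarding the end carry: 01100000101
Decimal check:
  01111111010 = 512 + 256 + 128 + 64 + 32 + 16 + 8 + 2 = 1018
  00011110101 = 128 + 64 + 32 + 16 + 4 + 1 = 245
  1018 - 245 = 773, and 01100000101 = 512 + 256 + 4 + 1 = 773 ✓



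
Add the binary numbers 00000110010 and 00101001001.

Add column by column from the right: bit + bit + carry-in; write the sum mod 2, carry 1 when the sum is 2 or 3.
carry:  00000000000
        00000110010
+       00101001001
-------------------
       000101111011
(the carry out of the leftmost column, 0, becomes the leading bit)
Decimal check:
  00000110010 = 32 + 16 + 2 = 50
  00101001001 = 256 + 64 + 8 + 1 = 329
  50 + 329 = 379, and 000101111011 = 256 + 64 + 32 + 16 + 8 + 2 + 1 = 379 ✓



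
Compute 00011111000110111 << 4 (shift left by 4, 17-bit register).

Original: 00011111000110111 (decimal 15927)
Shift left by 4 positions
Append 4 zeros on the right and drop the 4 high bits that overflow the 17-bit width
Result: 11110001101110000 (decimal 123760)
Equivalent: 15927 << 4 = 15927 × 2^4 = 254832, truncated to 17 bits = 123760



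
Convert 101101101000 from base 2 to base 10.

Sum of powers of 2 for each 1-bit:
2^3 + 2^5 + 2^6 + 2^8 + 2^9 + 2^11
= 8 + 32 + 64 + 256 + 512 + 2048
= 2920



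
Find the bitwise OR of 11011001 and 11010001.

OR: 1 when either bit is 1
  11011001
| 11010001
----------
  11011001
Decimal: 217 | 209 = 217



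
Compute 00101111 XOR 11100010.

XOR: 1 when bits differ
  00101111
^ 11100010
----------
  11001101
Decimal: 47 ^ 226 = 205



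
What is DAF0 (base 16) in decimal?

Expand by place value (powers of 16):
Digit values: D = 13, A = 10, F = 15
DAF0 = 13 × 16^3 + 10 × 16^2 + 15 × 16^1 + 0 × 16^0
= 13 × 4096 + 10 × 256 + 15 × 16 + 0 × 1
= 53248 + 2560 + 240 + 0
= 56048



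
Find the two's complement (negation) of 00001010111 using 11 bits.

Original: 00001010111
Step 1 - Invert all bits: 11110101000
Step 2 - Add 1: 11110101001
Verification: 00001010111 + 11110101001 = 100000000000; discarding the end carry (carry out of the top bit) leaves the 11-bit value 00000000000, as required for x + (-x)



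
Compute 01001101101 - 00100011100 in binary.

Method 1 - Direct subtraction (column by column from the right: bit − bit − borrow-in; if negative, add 2 and borrow 1 from the next column):
borrow: 01000100000
        01001101101
-       00100011100
-------------------
        00101010001

Method 2 - Add two's complement:
Two's complement of 00100011100: invert → 11011100011, add 1 → 11011100100
  01001101101
+ 11011100100
-------------
 100101010001  (end carry out of the top bit = 1)
Discarding the end carry: 00101010001
Decimal check:
  01001101101 = 512 + 64 + 32 + 8 + 4 + 1 = 621
  00100011100 = 256 + 16 + 8 + 4 = 284
  621 - 284 = 337, and 00101010001 = 256 + 64 + 16 + 1 = 337 ✓



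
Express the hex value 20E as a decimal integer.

Expand by place value (powers of 16):
Digit values: E = 14
20E = 2 × 16^2 + 0 × 16^1 + 14 × 16^0
= 2 × 256 + 0 × 16 + 14 × 1
= 512 + 0 + 14
= 526



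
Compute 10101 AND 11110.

AND: 1 only when both bits are 1
  10101
& 11110
-------
  10100
Decimal: 21 & 30 = 20



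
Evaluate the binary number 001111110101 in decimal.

Sum of powers of 2 for each 1-bit:
2^0 + 2^2 + 2^4 + 2^5 + 2^6 + 2^7 + 2^8 + 2^9
= 1 + 4 + 16 + 32 + 64 + 128 + 256 + 512
= 1013



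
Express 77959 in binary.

Using repeated division by 2:
77959 ÷ 2 = 38979 remainder 1
38979 ÷ 2 = 19489 remainder 1
19489 ÷ 2 = 9744 remainder 1
9744 ÷ 2 = 4872 remainder 0
4872 ÷ 2 = 2436 remainder 0
2436 ÷ 2 = 1218 remainder 0
1218 ÷ 2 = 609 remainder 0
609 ÷ 2 = 304 remainder 1
304 ÷ 2 = 152 remainder 0
152 ÷ 2 = 76 remainder 0
76 ÷ 2 = 38 remainder 0
38 ÷ 2 = 19 remainder 0
19 ÷ 2 = 9 remainder 1
9 ÷ 2 = 4 remainder 1
4 ÷ 2 = 2 remainder 0
2 ÷ 2 = 1 remainder 0
1 ÷ 2 = 0 remainder 1
Reading remainders bottom to top: 10011000010000111



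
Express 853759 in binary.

Using repeated division by 2:
853759 ÷ 2 = 426879 remainder 1
426879 ÷ 2 = 213439 remainder 1
213439 ÷ 2 = 106719 remainder 1
106719 ÷ 2 = 53359 remainder 1
53359 ÷ 2 = 26679 remainder 1
26679 ÷ 2 = 13339 remainder 1
13339 ÷ 2 = 6669 remainder 1
6669 ÷ 2 = 3334 remainder 1
3334 ÷ 2 = 1667 remainder 0
1667 ÷ 2 = 833 remainder 1
833 ÷ 2 = 416 remainder 1
416 ÷ 2 = 208 remainder 0
208 ÷ 2 = 104 remainder 0
104 ÷ 2 = 52 remainder 0
52 ÷ 2 = 26 remainder 0
26 ÷ 2 = 13 remainder 0
13 ÷ 2 = 6 remainder 1
6 ÷ 2 = 3 remainder 0
3 ÷ 2 = 1 remainder 1
1 ÷ 2 = 0 remainder 1
Reading remainders bottom to top: 11010000011011111111



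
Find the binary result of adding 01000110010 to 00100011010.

Add column by column from the right: bit + bit + carry-in; write the sum mod 2, carry 1 when the sum is 2 or 3.
carry:  00001100100
        01000110010
+       00100011010
-------------------
       001101001100
(the carry out of the leftmost column, 0, becomes the leading bit)
Decimal check:
  01000110010 = 512 + 32 + 16 + 2 = 562
  00100011010 = 256 + 16 + 8 + 2 = 282
  562 + 282 = 844, and 001101001100 = 512 + 256 + 64 + 8 + 4 = 844 ✓



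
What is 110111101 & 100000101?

AND: 1 only when both bits are 1
  110111101
& 100000101
-----------
  100000101
Decimal: 445 & 261 = 261



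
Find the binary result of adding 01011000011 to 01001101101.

Add column by column from the right: bit + bit + carry-in; write the sum mod 2, carry 1 when the sum is 2 or 3.
carry:  10110011110
        01011000011
+       01001101101
-------------------
       010100110000
(the carry out of the leftmost column, 0, becomes the leading bit)
Decimal check:
  01011000011 = 512 + 128 + 64 + 2 + 1 = 707
  01001101101 = 512 + 64 + 32 + 8 + 4 + 1 = 621
  707 + 621 = 1328, and 010100110000 = 1024 + 256 + 32 + 16 = 1328 ✓



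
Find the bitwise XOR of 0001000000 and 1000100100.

XOR: 1 when bits differ
  0001000000
^ 1000100100
------------
  1001100100
Decimal: 64 ^ 548 = 612



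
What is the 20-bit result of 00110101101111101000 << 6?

Original: 00110101101111101000 (decimal 220136)
Shift left by 6 positions
Append 6 zeros on the right and drop the 6 high bits that overflow the 20-bit width
Result: 01101111101000000000 (decimal 457216)
Equivalent: 220136 << 6 = 220136 × 2^6 = 14088704, truncated to 20 bits = 457216



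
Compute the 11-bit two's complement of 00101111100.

Original: 00101111100
Step 1 - Invert all bits: 11010000011
Step 2 - Add 1: 11010000100
Verification: 00101111100 + 11010000100 = 100000000000; discarding the end carry (carry out of the top bit) leaves the 11-bit value 00000000000, as required for x + (-x)



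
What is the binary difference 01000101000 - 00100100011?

Method 1 - Direct subtraction (column by column from the right: bit − bit − borrow-in; if negative, add 2 and borrow 1 from the next column):
borrow: 01000001110
        01000101000
-       00100100011
-------------------
        00100000101

Method 2 - Add two's complement:
Two's complement of 00100100011: invert → 11011011100, add 1 → 11011011101
  01000101000
+ 11011011101
-------------
 100100000101  (end carry out of the top bit = 1)
Discarding the end carry: 00100000101
Decimal check:
  01000101000 = 512 + 32 + 8 = 552
  00100100011 = 256 + 32 + 2 + 1 = 291
  552 - 291 = 261, and 00100000101 = 256 + 4 + 1 = 261 ✓



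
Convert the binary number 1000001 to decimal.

Sum of powers of 2 for each 1-bit:
2^0 + 2^6
= 1 + 64
= 65



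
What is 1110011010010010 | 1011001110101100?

OR: 1 when either bit is 1
  1110011010010010
| 1011001110101100
------------------
  1111011110111110
Decimal: 59026 | 45996 = 63422



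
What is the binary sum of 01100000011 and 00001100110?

Add column by column from the right: bit + bit + carry-in; write the sum mod 2, carry 1 when the sum is 2 or 3.
carry:  00000001100
        01100000011
+       00001100110
-------------------
       001101101001
(the carry out of the leftmost column, 0, becomes the leading bit)
Decimal check:
  01100000011 = 512 + 256 + 2 + 1 = 771
  00001100110 = 64 + 32 + 4 + 2 = 102
  771 + 102 = 873, and 001101101001 = 512 + 256 + 64 + 32 + 8 + 1 = 873 ✓



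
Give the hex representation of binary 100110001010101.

Group into 4-bit nibbles from right:
  0100 = 4
  1100 = C
  0101 = 5
  0101 = 5
Result: 4C55



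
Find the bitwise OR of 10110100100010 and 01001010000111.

OR: 1 when either bit is 1
  10110100100010
| 01001010000111
----------------
  11111110100111
Decimal: 11554 | 4743 = 16295



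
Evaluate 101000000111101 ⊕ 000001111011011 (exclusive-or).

XOR: 1 when bits differ
  101000000111101
^ 000001111011011
-----------------
  101001111100110
Decimal: 20541 ^ 987 = 21478



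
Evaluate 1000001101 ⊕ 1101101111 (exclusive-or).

XOR: 1 when bits differ
  1000001101
^ 1101101111
------------
  0101100010
Decimal: 525 ^ 879 = 354



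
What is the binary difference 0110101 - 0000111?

Method 1 - Direct subtraction (column by column from the right: bit − bit − borrow-in; if negative, add 2 and borrow 1 from the next column):
borrow: 0011100
        0110101
-       0000111
---------------
        0101110

Method 2 - Add two's complement:
Two's complement of 0000111: invert → 1111000, add 1 → 1111001
  0110101
+ 1111001
---------
 10101110  (end carry out of the top bit = 1)
Discarding the end carry: 0101110
Decimal check:
  0110101 = 32 + 16 + 4 + 1 = 53
  0000111 = 4 + 2 + 1 = 7
  53 - 7 = 46, and 0101110 = 32 + 8 + 4 + 2 = 46 ✓



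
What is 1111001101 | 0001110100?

OR: 1 when either bit is 1
  1111001101
| 0001110100
------------
  1111111101
Decimal: 973 | 116 = 1021



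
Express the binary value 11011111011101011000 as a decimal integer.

Sum of powers of 2 for each 1-bit:
2^3 + 2^4 + 2^6 + 2^8 + 2^9 + 2^10 + 2^12 + 2^13 + 2^14 + 2^15 + 2^16 + 2^18 + 2^19
= 8 + 16 + 64 + 256 + 512 + 1024 + 4096 + 8192 + 16384 + 32768 + 65536 + 262144 + 524288
= 915288



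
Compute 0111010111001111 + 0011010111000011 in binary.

Add column by column from the right: bit + bit + carry-in; write the sum mod 2, carry 1 when the sum is 2 or 3.
carry:  1110101110011110
        0111010111001111
+       0011010111000011
------------------------
       01010101110010010
(the carry out of the leftmost column, 0, becomes the leading bit)
Decimal check:
  0111010111001111 = 16384 + 8192 + 4096 + 1024 + 256 + 128 + 64 + 8 + 4 + 2 + 1 = 30159
  0011010111000011 = 8192 + 4096 + 1024 + 256 + 128 + 64 + 2 + 1 = 13763
  30159 + 13763 = 43922, and 01010101110010010 = 32768 + 8192 + 2048 + 512 + 256 + 128 + 16 + 2 = 43922 ✓



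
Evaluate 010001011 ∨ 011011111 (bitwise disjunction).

OR: 1 when either bit is 1
  010001011
| 011011111
-----------
  011011111
Decimal: 139 | 223 = 223



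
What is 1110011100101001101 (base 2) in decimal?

Sum of powers of 2 for each 1-bit:
2^0 + 2^2 + 2^3 + 2^6 + 2^8 + 2^11 + 2^12 + 2^13 + 2^16 + 2^17 + 2^18
= 1 + 4 + 8 + 64 + 256 + 2048 + 4096 + 8192 + 65536 + 131072 + 262144
= 473421



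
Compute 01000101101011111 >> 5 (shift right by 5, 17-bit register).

Original: 01000101101011111 (decimal 35679)
Shift right by 5 positions
Drop the 5 low bits; fill with zeros on the left
Result: 00000010001011010 (decimal 1114)
Equivalent: 35679 >> 5 = 35679 ÷ 2^5 = 1114



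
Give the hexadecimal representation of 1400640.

Using repeated division by 16 (digits 10–15 are A–F):
1400640 ÷ 16 = 87540 remainder 0
87540 ÷ 16 = 5471 remainder 4
5471 ÷ 16 = 341 remainder 15 (F)
341 ÷ 16 = 21 remainder 5
21 ÷ 16 = 1 remainder 5
1 ÷ 16 = 0 remainder 1
Reading remainders bottom to top: 155F40

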